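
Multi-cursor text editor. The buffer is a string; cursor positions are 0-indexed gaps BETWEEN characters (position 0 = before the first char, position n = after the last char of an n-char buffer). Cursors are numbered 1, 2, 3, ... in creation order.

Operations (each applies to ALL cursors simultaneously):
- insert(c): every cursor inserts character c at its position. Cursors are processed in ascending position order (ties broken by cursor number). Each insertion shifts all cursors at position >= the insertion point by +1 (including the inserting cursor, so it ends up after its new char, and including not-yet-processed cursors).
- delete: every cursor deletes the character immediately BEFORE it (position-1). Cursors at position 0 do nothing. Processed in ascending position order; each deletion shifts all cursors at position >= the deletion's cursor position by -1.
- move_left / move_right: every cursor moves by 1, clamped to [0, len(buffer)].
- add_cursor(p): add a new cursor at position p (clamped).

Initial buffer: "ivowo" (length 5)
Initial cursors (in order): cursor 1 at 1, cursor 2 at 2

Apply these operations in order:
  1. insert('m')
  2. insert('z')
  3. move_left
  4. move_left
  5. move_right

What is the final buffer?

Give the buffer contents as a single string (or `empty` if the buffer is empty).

After op 1 (insert('m')): buffer="imvmowo" (len 7), cursors c1@2 c2@4, authorship .1.2...
After op 2 (insert('z')): buffer="imzvmzowo" (len 9), cursors c1@3 c2@6, authorship .11.22...
After op 3 (move_left): buffer="imzvmzowo" (len 9), cursors c1@2 c2@5, authorship .11.22...
After op 4 (move_left): buffer="imzvmzowo" (len 9), cursors c1@1 c2@4, authorship .11.22...
After op 5 (move_right): buffer="imzvmzowo" (len 9), cursors c1@2 c2@5, authorship .11.22...

Answer: imzvmzowo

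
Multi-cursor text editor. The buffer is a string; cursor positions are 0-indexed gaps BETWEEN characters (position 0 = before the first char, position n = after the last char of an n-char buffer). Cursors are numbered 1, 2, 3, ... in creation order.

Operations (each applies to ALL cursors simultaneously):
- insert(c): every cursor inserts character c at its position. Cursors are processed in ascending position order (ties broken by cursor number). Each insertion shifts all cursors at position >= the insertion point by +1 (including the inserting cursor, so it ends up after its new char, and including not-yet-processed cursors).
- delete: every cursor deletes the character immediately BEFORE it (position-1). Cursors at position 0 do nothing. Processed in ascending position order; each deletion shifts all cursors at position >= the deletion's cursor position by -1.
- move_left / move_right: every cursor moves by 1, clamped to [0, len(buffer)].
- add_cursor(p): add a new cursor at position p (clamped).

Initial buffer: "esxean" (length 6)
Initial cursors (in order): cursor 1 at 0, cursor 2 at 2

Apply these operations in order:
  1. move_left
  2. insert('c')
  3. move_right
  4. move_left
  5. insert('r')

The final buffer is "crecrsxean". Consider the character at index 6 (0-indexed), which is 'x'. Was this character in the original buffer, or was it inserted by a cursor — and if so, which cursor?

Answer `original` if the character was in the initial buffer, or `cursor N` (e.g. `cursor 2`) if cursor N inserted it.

After op 1 (move_left): buffer="esxean" (len 6), cursors c1@0 c2@1, authorship ......
After op 2 (insert('c')): buffer="cecsxean" (len 8), cursors c1@1 c2@3, authorship 1.2.....
After op 3 (move_right): buffer="cecsxean" (len 8), cursors c1@2 c2@4, authorship 1.2.....
After op 4 (move_left): buffer="cecsxean" (len 8), cursors c1@1 c2@3, authorship 1.2.....
After op 5 (insert('r')): buffer="crecrsxean" (len 10), cursors c1@2 c2@5, authorship 11.22.....
Authorship (.=original, N=cursor N): 1 1 . 2 2 . . . . .
Index 6: author = original

Answer: original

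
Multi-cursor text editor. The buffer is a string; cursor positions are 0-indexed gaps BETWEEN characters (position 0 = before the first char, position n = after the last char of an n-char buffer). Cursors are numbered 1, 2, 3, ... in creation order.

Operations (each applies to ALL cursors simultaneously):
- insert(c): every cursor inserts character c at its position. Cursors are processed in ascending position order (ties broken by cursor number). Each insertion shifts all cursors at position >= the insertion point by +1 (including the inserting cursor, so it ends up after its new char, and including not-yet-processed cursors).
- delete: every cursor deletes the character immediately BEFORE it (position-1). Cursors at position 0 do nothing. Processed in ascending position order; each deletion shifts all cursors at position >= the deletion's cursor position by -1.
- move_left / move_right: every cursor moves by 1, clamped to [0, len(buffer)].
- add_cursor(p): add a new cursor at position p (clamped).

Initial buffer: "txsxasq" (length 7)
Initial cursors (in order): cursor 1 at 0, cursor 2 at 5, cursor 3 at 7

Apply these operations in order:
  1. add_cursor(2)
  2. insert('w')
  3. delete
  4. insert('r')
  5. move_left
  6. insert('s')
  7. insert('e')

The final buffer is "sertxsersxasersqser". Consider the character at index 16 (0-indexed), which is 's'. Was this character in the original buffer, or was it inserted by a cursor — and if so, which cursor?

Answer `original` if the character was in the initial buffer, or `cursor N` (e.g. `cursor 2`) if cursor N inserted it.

Answer: cursor 3

Derivation:
After op 1 (add_cursor(2)): buffer="txsxasq" (len 7), cursors c1@0 c4@2 c2@5 c3@7, authorship .......
After op 2 (insert('w')): buffer="wtxwsxawsqw" (len 11), cursors c1@1 c4@4 c2@8 c3@11, authorship 1..4...2..3
After op 3 (delete): buffer="txsxasq" (len 7), cursors c1@0 c4@2 c2@5 c3@7, authorship .......
After op 4 (insert('r')): buffer="rtxrsxarsqr" (len 11), cursors c1@1 c4@4 c2@8 c3@11, authorship 1..4...2..3
After op 5 (move_left): buffer="rtxrsxarsqr" (len 11), cursors c1@0 c4@3 c2@7 c3@10, authorship 1..4...2..3
After op 6 (insert('s')): buffer="srtxsrsxasrsqsr" (len 15), cursors c1@1 c4@5 c2@10 c3@14, authorship 11..44...22..33
After op 7 (insert('e')): buffer="sertxsersxasersqser" (len 19), cursors c1@2 c4@7 c2@13 c3@18, authorship 111..444...222..333
Authorship (.=original, N=cursor N): 1 1 1 . . 4 4 4 . . . 2 2 2 . . 3 3 3
Index 16: author = 3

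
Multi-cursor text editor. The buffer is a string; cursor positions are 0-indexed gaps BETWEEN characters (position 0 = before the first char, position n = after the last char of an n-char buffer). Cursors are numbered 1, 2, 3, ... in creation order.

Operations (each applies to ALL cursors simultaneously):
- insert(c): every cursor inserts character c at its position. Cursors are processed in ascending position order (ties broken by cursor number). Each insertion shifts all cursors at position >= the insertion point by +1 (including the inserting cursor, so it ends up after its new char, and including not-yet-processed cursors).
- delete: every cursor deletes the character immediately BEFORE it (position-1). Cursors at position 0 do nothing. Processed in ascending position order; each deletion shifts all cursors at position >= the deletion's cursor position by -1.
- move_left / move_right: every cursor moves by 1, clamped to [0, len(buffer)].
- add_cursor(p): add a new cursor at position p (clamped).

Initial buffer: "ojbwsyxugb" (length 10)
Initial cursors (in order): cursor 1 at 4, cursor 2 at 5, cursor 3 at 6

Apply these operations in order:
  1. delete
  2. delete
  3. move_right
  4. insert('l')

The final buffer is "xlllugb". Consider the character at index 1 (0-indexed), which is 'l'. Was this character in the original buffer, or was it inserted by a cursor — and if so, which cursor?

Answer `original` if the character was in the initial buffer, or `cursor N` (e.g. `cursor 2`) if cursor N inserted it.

Answer: cursor 1

Derivation:
After op 1 (delete): buffer="ojbxugb" (len 7), cursors c1@3 c2@3 c3@3, authorship .......
After op 2 (delete): buffer="xugb" (len 4), cursors c1@0 c2@0 c3@0, authorship ....
After op 3 (move_right): buffer="xugb" (len 4), cursors c1@1 c2@1 c3@1, authorship ....
After op 4 (insert('l')): buffer="xlllugb" (len 7), cursors c1@4 c2@4 c3@4, authorship .123...
Authorship (.=original, N=cursor N): . 1 2 3 . . .
Index 1: author = 1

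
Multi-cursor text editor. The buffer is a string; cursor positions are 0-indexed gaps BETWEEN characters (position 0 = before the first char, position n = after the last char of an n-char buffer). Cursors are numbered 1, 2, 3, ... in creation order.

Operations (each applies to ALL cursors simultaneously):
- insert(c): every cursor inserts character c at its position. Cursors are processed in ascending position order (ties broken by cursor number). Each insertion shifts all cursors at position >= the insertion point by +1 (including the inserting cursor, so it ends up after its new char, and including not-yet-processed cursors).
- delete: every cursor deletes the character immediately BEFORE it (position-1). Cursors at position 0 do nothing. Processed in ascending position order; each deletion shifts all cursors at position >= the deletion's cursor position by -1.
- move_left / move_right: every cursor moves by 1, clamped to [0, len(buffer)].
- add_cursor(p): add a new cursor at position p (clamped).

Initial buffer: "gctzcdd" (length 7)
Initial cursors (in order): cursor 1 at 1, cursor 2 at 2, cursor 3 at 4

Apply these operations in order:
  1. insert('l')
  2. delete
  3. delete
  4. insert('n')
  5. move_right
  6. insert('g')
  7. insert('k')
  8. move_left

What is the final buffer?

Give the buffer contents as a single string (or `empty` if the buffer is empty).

Answer: nntggkkncgkdd

Derivation:
After op 1 (insert('l')): buffer="glcltzlcdd" (len 10), cursors c1@2 c2@4 c3@7, authorship .1.2..3...
After op 2 (delete): buffer="gctzcdd" (len 7), cursors c1@1 c2@2 c3@4, authorship .......
After op 3 (delete): buffer="tcdd" (len 4), cursors c1@0 c2@0 c3@1, authorship ....
After op 4 (insert('n')): buffer="nntncdd" (len 7), cursors c1@2 c2@2 c3@4, authorship 12.3...
After op 5 (move_right): buffer="nntncdd" (len 7), cursors c1@3 c2@3 c3@5, authorship 12.3...
After op 6 (insert('g')): buffer="nntggncgdd" (len 10), cursors c1@5 c2@5 c3@8, authorship 12.123.3..
After op 7 (insert('k')): buffer="nntggkkncgkdd" (len 13), cursors c1@7 c2@7 c3@11, authorship 12.12123.33..
After op 8 (move_left): buffer="nntggkkncgkdd" (len 13), cursors c1@6 c2@6 c3@10, authorship 12.12123.33..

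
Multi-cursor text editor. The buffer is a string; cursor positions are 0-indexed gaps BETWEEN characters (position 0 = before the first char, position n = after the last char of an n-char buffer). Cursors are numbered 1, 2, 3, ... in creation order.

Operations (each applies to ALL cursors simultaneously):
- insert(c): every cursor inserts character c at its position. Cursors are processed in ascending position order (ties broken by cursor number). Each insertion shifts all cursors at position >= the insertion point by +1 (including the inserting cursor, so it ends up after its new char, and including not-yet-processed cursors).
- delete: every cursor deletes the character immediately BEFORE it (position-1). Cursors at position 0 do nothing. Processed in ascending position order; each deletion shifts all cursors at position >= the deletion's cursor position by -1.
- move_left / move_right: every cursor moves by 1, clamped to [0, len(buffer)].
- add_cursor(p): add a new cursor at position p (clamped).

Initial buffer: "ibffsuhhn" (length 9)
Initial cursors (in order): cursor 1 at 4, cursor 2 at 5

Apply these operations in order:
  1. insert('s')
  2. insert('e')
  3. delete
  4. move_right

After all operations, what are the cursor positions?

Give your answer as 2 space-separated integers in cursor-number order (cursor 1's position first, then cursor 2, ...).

Answer: 6 8

Derivation:
After op 1 (insert('s')): buffer="ibffsssuhhn" (len 11), cursors c1@5 c2@7, authorship ....1.2....
After op 2 (insert('e')): buffer="ibffsesseuhhn" (len 13), cursors c1@6 c2@9, authorship ....11.22....
After op 3 (delete): buffer="ibffsssuhhn" (len 11), cursors c1@5 c2@7, authorship ....1.2....
After op 4 (move_right): buffer="ibffsssuhhn" (len 11), cursors c1@6 c2@8, authorship ....1.2....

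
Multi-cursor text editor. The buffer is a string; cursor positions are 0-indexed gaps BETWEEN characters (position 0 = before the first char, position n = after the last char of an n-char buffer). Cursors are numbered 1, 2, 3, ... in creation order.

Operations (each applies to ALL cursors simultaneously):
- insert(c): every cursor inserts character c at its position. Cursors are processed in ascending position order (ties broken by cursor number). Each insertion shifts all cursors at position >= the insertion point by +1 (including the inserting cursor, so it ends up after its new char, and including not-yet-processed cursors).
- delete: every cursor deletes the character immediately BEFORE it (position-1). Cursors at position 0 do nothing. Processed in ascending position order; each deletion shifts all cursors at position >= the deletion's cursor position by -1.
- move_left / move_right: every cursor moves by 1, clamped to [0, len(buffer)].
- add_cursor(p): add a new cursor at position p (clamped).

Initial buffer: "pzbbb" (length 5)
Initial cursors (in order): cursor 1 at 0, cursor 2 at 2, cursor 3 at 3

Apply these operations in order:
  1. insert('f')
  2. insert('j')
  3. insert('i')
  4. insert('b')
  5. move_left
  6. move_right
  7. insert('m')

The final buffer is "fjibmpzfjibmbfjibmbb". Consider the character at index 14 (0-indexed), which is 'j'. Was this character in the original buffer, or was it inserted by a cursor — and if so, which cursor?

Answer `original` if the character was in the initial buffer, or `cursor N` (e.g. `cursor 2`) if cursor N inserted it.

After op 1 (insert('f')): buffer="fpzfbfbb" (len 8), cursors c1@1 c2@4 c3@6, authorship 1..2.3..
After op 2 (insert('j')): buffer="fjpzfjbfjbb" (len 11), cursors c1@2 c2@6 c3@9, authorship 11..22.33..
After op 3 (insert('i')): buffer="fjipzfjibfjibb" (len 14), cursors c1@3 c2@8 c3@12, authorship 111..222.333..
After op 4 (insert('b')): buffer="fjibpzfjibbfjibbb" (len 17), cursors c1@4 c2@10 c3@15, authorship 1111..2222.3333..
After op 5 (move_left): buffer="fjibpzfjibbfjibbb" (len 17), cursors c1@3 c2@9 c3@14, authorship 1111..2222.3333..
After op 6 (move_right): buffer="fjibpzfjibbfjibbb" (len 17), cursors c1@4 c2@10 c3@15, authorship 1111..2222.3333..
After op 7 (insert('m')): buffer="fjibmpzfjibmbfjibmbb" (len 20), cursors c1@5 c2@12 c3@18, authorship 11111..22222.33333..
Authorship (.=original, N=cursor N): 1 1 1 1 1 . . 2 2 2 2 2 . 3 3 3 3 3 . .
Index 14: author = 3

Answer: cursor 3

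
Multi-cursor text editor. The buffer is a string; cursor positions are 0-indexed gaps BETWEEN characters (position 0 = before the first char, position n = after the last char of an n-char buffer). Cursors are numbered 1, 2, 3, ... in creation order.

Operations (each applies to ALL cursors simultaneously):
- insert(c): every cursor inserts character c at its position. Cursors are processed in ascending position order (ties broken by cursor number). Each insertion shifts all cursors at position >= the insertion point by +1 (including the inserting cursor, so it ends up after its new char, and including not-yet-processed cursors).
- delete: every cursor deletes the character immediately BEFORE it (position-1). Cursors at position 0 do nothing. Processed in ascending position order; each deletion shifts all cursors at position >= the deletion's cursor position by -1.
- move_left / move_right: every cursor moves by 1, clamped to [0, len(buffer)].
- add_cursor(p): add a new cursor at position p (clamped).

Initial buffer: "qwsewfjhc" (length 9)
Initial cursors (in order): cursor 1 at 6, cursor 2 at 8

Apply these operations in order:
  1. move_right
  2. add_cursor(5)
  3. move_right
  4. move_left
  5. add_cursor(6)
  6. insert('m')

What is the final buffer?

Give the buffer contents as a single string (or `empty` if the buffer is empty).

After op 1 (move_right): buffer="qwsewfjhc" (len 9), cursors c1@7 c2@9, authorship .........
After op 2 (add_cursor(5)): buffer="qwsewfjhc" (len 9), cursors c3@5 c1@7 c2@9, authorship .........
After op 3 (move_right): buffer="qwsewfjhc" (len 9), cursors c3@6 c1@8 c2@9, authorship .........
After op 4 (move_left): buffer="qwsewfjhc" (len 9), cursors c3@5 c1@7 c2@8, authorship .........
After op 5 (add_cursor(6)): buffer="qwsewfjhc" (len 9), cursors c3@5 c4@6 c1@7 c2@8, authorship .........
After op 6 (insert('m')): buffer="qwsewmfmjmhmc" (len 13), cursors c3@6 c4@8 c1@10 c2@12, authorship .....3.4.1.2.

Answer: qwsewmfmjmhmc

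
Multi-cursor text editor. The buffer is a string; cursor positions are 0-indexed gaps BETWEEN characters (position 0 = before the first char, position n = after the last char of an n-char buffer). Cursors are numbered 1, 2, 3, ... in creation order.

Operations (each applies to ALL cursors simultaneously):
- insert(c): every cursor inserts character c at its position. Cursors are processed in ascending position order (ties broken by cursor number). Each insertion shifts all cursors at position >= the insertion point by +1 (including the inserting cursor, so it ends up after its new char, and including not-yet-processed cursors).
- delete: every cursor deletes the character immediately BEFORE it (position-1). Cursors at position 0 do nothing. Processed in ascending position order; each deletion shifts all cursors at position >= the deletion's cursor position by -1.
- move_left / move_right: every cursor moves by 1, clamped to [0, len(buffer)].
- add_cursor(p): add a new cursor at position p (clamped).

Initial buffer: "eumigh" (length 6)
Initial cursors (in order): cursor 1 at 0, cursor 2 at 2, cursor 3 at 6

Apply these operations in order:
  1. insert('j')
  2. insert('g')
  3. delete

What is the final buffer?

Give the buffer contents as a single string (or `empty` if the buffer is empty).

After op 1 (insert('j')): buffer="jeujmighj" (len 9), cursors c1@1 c2@4 c3@9, authorship 1..2....3
After op 2 (insert('g')): buffer="jgeujgmighjg" (len 12), cursors c1@2 c2@6 c3@12, authorship 11..22....33
After op 3 (delete): buffer="jeujmighj" (len 9), cursors c1@1 c2@4 c3@9, authorship 1..2....3

Answer: jeujmighj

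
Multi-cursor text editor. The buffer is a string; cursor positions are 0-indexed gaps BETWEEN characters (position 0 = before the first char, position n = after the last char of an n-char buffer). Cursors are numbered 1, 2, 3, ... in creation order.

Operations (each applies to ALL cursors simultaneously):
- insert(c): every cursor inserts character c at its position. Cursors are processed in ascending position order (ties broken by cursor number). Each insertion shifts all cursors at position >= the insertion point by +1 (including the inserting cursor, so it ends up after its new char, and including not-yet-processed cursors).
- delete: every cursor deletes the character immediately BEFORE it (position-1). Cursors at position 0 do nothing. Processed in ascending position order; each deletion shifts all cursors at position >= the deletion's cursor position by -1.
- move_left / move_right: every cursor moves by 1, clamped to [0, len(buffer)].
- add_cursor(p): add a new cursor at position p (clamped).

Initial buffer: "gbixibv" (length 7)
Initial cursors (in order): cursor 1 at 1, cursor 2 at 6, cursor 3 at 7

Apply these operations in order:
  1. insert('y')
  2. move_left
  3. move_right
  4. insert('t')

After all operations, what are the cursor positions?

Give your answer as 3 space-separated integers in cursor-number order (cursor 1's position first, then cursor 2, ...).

Answer: 3 10 13

Derivation:
After op 1 (insert('y')): buffer="gybixibyvy" (len 10), cursors c1@2 c2@8 c3@10, authorship .1.....2.3
After op 2 (move_left): buffer="gybixibyvy" (len 10), cursors c1@1 c2@7 c3@9, authorship .1.....2.3
After op 3 (move_right): buffer="gybixibyvy" (len 10), cursors c1@2 c2@8 c3@10, authorship .1.....2.3
After op 4 (insert('t')): buffer="gytbixibytvyt" (len 13), cursors c1@3 c2@10 c3@13, authorship .11.....22.33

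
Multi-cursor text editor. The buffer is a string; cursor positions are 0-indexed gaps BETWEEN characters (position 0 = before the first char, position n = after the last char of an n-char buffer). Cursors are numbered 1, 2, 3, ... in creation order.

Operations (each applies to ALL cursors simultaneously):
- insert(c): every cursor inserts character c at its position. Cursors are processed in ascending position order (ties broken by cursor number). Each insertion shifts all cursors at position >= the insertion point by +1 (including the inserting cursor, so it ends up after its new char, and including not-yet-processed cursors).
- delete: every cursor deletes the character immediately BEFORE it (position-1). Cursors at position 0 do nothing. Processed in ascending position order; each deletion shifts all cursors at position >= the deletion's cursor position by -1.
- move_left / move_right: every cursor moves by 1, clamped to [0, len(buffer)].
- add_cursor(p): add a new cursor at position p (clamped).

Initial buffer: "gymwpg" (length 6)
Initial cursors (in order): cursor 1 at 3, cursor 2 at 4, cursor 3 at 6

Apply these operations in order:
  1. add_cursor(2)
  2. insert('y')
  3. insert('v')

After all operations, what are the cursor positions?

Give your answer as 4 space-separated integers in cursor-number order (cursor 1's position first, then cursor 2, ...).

Answer: 7 10 14 4

Derivation:
After op 1 (add_cursor(2)): buffer="gymwpg" (len 6), cursors c4@2 c1@3 c2@4 c3@6, authorship ......
After op 2 (insert('y')): buffer="gyymywypgy" (len 10), cursors c4@3 c1@5 c2@7 c3@10, authorship ..4.1.2..3
After op 3 (insert('v')): buffer="gyyvmyvwyvpgyv" (len 14), cursors c4@4 c1@7 c2@10 c3@14, authorship ..44.11.22..33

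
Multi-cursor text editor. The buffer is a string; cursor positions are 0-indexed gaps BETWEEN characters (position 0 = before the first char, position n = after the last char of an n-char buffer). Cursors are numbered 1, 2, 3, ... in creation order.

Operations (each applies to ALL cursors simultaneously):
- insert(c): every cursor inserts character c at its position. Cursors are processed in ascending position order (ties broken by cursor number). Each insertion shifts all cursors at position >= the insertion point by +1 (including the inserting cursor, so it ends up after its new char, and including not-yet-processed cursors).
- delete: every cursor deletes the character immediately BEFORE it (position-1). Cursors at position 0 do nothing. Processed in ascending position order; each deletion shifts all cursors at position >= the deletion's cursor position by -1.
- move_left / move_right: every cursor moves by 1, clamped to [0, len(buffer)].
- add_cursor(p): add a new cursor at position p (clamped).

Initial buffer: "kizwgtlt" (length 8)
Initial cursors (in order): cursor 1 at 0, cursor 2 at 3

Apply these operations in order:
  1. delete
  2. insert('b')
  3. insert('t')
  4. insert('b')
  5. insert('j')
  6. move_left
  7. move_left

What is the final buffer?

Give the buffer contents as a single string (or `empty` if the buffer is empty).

After op 1 (delete): buffer="kiwgtlt" (len 7), cursors c1@0 c2@2, authorship .......
After op 2 (insert('b')): buffer="bkibwgtlt" (len 9), cursors c1@1 c2@4, authorship 1..2.....
After op 3 (insert('t')): buffer="btkibtwgtlt" (len 11), cursors c1@2 c2@6, authorship 11..22.....
After op 4 (insert('b')): buffer="btbkibtbwgtlt" (len 13), cursors c1@3 c2@8, authorship 111..222.....
After op 5 (insert('j')): buffer="btbjkibtbjwgtlt" (len 15), cursors c1@4 c2@10, authorship 1111..2222.....
After op 6 (move_left): buffer="btbjkibtbjwgtlt" (len 15), cursors c1@3 c2@9, authorship 1111..2222.....
After op 7 (move_left): buffer="btbjkibtbjwgtlt" (len 15), cursors c1@2 c2@8, authorship 1111..2222.....

Answer: btbjkibtbjwgtlt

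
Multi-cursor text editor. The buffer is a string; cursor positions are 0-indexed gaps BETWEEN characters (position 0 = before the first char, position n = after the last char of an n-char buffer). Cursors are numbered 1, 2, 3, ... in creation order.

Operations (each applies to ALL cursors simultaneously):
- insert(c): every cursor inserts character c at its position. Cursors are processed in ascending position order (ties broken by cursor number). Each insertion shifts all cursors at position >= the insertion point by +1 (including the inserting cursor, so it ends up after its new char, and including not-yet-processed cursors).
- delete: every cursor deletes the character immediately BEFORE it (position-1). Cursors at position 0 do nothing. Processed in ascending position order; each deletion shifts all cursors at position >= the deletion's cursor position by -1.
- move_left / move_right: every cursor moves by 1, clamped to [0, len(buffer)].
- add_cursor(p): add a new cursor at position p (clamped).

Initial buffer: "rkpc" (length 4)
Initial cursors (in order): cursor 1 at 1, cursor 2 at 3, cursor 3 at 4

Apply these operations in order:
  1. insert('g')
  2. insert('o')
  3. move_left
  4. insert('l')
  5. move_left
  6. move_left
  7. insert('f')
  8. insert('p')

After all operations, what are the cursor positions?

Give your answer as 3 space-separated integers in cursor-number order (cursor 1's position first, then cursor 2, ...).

After op 1 (insert('g')): buffer="rgkpgcg" (len 7), cursors c1@2 c2@5 c3@7, authorship .1..2.3
After op 2 (insert('o')): buffer="rgokpgocgo" (len 10), cursors c1@3 c2@7 c3@10, authorship .11..22.33
After op 3 (move_left): buffer="rgokpgocgo" (len 10), cursors c1@2 c2@6 c3@9, authorship .11..22.33
After op 4 (insert('l')): buffer="rglokpglocglo" (len 13), cursors c1@3 c2@8 c3@12, authorship .111..222.333
After op 5 (move_left): buffer="rglokpglocglo" (len 13), cursors c1@2 c2@7 c3@11, authorship .111..222.333
After op 6 (move_left): buffer="rglokpglocglo" (len 13), cursors c1@1 c2@6 c3@10, authorship .111..222.333
After op 7 (insert('f')): buffer="rfglokpfglocfglo" (len 16), cursors c1@2 c2@8 c3@13, authorship .1111..2222.3333
After op 8 (insert('p')): buffer="rfpglokpfpglocfpglo" (len 19), cursors c1@3 c2@10 c3@16, authorship .11111..22222.33333

Answer: 3 10 16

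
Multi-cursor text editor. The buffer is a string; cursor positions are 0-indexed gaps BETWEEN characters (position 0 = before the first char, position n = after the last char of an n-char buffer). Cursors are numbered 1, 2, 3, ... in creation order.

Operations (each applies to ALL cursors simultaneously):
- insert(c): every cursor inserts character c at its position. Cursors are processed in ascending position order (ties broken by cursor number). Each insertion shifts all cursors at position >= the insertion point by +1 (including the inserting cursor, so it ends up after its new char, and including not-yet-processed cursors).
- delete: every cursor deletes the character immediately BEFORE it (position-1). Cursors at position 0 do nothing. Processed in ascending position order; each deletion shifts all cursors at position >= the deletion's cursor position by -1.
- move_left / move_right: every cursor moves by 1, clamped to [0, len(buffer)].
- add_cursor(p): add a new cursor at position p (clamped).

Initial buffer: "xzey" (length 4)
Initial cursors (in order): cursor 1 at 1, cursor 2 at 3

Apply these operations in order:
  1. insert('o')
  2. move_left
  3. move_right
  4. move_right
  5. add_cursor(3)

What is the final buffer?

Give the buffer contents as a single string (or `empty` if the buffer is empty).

Answer: xozeoy

Derivation:
After op 1 (insert('o')): buffer="xozeoy" (len 6), cursors c1@2 c2@5, authorship .1..2.
After op 2 (move_left): buffer="xozeoy" (len 6), cursors c1@1 c2@4, authorship .1..2.
After op 3 (move_right): buffer="xozeoy" (len 6), cursors c1@2 c2@5, authorship .1..2.
After op 4 (move_right): buffer="xozeoy" (len 6), cursors c1@3 c2@6, authorship .1..2.
After op 5 (add_cursor(3)): buffer="xozeoy" (len 6), cursors c1@3 c3@3 c2@6, authorship .1..2.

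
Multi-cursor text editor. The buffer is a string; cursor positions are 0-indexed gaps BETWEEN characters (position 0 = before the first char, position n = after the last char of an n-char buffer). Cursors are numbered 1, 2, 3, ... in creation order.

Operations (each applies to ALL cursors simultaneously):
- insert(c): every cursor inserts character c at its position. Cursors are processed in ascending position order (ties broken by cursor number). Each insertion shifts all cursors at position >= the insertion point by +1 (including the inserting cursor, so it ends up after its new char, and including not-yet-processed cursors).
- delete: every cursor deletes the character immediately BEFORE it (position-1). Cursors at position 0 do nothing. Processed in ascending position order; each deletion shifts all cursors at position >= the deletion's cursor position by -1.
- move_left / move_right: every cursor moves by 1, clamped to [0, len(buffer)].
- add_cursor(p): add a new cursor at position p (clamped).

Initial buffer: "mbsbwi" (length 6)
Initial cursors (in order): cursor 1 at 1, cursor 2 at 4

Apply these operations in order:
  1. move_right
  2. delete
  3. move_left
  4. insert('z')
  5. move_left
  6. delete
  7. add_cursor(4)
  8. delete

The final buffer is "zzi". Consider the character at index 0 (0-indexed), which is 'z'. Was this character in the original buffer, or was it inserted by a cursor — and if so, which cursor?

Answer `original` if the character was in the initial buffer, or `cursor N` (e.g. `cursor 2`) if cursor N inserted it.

Answer: cursor 1

Derivation:
After op 1 (move_right): buffer="mbsbwi" (len 6), cursors c1@2 c2@5, authorship ......
After op 2 (delete): buffer="msbi" (len 4), cursors c1@1 c2@3, authorship ....
After op 3 (move_left): buffer="msbi" (len 4), cursors c1@0 c2@2, authorship ....
After op 4 (insert('z')): buffer="zmszbi" (len 6), cursors c1@1 c2@4, authorship 1..2..
After op 5 (move_left): buffer="zmszbi" (len 6), cursors c1@0 c2@3, authorship 1..2..
After op 6 (delete): buffer="zmzbi" (len 5), cursors c1@0 c2@2, authorship 1.2..
After op 7 (add_cursor(4)): buffer="zmzbi" (len 5), cursors c1@0 c2@2 c3@4, authorship 1.2..
After op 8 (delete): buffer="zzi" (len 3), cursors c1@0 c2@1 c3@2, authorship 12.
Authorship (.=original, N=cursor N): 1 2 .
Index 0: author = 1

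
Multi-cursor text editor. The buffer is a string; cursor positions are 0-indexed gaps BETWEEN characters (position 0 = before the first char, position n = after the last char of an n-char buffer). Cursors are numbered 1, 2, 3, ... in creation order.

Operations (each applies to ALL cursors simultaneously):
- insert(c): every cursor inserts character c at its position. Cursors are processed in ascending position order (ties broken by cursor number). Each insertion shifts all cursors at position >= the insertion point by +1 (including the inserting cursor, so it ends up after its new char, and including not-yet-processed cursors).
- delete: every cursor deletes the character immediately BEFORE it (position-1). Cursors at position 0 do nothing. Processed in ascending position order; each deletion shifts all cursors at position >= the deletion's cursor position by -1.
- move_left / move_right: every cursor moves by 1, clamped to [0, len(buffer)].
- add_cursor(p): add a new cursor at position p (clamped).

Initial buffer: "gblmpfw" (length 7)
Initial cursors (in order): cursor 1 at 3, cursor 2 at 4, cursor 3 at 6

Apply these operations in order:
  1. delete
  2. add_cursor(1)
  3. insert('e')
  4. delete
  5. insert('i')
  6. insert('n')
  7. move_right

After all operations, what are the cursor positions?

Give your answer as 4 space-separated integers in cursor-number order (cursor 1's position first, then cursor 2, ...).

Answer: 9 9 12 4

Derivation:
After op 1 (delete): buffer="gbpw" (len 4), cursors c1@2 c2@2 c3@3, authorship ....
After op 2 (add_cursor(1)): buffer="gbpw" (len 4), cursors c4@1 c1@2 c2@2 c3@3, authorship ....
After op 3 (insert('e')): buffer="gebeepew" (len 8), cursors c4@2 c1@5 c2@5 c3@7, authorship .4.12.3.
After op 4 (delete): buffer="gbpw" (len 4), cursors c4@1 c1@2 c2@2 c3@3, authorship ....
After op 5 (insert('i')): buffer="gibiipiw" (len 8), cursors c4@2 c1@5 c2@5 c3@7, authorship .4.12.3.
After op 6 (insert('n')): buffer="ginbiinnpinw" (len 12), cursors c4@3 c1@8 c2@8 c3@11, authorship .44.1212.33.
After op 7 (move_right): buffer="ginbiinnpinw" (len 12), cursors c4@4 c1@9 c2@9 c3@12, authorship .44.1212.33.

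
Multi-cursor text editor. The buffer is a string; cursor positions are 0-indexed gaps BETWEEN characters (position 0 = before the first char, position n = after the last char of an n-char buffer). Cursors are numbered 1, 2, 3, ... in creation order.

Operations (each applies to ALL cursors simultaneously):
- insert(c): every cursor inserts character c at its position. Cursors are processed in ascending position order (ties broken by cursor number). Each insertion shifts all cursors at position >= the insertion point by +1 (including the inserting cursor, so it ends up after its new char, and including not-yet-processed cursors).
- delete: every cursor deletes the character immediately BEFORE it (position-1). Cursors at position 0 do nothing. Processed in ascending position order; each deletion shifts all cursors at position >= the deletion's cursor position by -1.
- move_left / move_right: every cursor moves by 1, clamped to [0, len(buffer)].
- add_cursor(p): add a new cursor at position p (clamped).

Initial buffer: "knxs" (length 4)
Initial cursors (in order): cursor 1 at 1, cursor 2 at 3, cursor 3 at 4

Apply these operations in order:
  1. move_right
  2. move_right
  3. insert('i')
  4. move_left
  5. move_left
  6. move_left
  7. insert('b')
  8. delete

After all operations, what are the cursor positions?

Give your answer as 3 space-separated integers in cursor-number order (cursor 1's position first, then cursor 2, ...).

Answer: 1 4 4

Derivation:
After op 1 (move_right): buffer="knxs" (len 4), cursors c1@2 c2@4 c3@4, authorship ....
After op 2 (move_right): buffer="knxs" (len 4), cursors c1@3 c2@4 c3@4, authorship ....
After op 3 (insert('i')): buffer="knxisii" (len 7), cursors c1@4 c2@7 c3@7, authorship ...1.23
After op 4 (move_left): buffer="knxisii" (len 7), cursors c1@3 c2@6 c3@6, authorship ...1.23
After op 5 (move_left): buffer="knxisii" (len 7), cursors c1@2 c2@5 c3@5, authorship ...1.23
After op 6 (move_left): buffer="knxisii" (len 7), cursors c1@1 c2@4 c3@4, authorship ...1.23
After op 7 (insert('b')): buffer="kbnxibbsii" (len 10), cursors c1@2 c2@7 c3@7, authorship .1..123.23
After op 8 (delete): buffer="knxisii" (len 7), cursors c1@1 c2@4 c3@4, authorship ...1.23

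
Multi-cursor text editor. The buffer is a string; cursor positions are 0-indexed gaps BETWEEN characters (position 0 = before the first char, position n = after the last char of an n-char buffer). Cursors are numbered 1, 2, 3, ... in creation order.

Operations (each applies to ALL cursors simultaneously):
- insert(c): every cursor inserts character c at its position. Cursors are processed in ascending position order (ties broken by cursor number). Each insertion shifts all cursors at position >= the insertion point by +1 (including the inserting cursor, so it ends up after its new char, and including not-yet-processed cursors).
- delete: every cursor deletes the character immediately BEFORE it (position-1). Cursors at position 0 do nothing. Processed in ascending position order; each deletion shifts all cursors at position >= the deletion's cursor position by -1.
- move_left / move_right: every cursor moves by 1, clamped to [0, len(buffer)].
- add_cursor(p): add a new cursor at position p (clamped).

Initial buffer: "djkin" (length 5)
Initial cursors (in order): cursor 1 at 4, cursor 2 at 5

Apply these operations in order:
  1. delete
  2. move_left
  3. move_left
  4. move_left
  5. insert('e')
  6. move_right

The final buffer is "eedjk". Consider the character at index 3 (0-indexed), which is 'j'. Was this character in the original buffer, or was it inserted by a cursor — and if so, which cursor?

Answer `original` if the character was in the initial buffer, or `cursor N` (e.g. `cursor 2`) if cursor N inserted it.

After op 1 (delete): buffer="djk" (len 3), cursors c1@3 c2@3, authorship ...
After op 2 (move_left): buffer="djk" (len 3), cursors c1@2 c2@2, authorship ...
After op 3 (move_left): buffer="djk" (len 3), cursors c1@1 c2@1, authorship ...
After op 4 (move_left): buffer="djk" (len 3), cursors c1@0 c2@0, authorship ...
After op 5 (insert('e')): buffer="eedjk" (len 5), cursors c1@2 c2@2, authorship 12...
After op 6 (move_right): buffer="eedjk" (len 5), cursors c1@3 c2@3, authorship 12...
Authorship (.=original, N=cursor N): 1 2 . . .
Index 3: author = original

Answer: original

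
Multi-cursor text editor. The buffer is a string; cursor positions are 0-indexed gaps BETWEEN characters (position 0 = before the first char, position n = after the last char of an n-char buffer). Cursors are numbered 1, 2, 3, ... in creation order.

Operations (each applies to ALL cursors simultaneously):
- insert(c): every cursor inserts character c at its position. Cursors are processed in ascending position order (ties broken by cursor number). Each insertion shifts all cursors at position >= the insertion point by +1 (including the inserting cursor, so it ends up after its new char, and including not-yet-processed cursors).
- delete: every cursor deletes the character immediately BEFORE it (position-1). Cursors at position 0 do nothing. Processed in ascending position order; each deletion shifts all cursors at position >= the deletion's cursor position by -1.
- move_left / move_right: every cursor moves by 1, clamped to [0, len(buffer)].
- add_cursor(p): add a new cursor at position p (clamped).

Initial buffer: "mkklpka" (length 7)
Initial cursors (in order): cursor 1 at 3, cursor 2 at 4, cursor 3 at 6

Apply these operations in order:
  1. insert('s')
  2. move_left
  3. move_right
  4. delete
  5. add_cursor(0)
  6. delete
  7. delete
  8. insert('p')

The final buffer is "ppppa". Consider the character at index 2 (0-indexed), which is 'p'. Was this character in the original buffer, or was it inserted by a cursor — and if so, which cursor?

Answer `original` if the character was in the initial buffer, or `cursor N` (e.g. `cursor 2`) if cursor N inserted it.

Answer: cursor 3

Derivation:
After op 1 (insert('s')): buffer="mkkslspksa" (len 10), cursors c1@4 c2@6 c3@9, authorship ...1.2..3.
After op 2 (move_left): buffer="mkkslspksa" (len 10), cursors c1@3 c2@5 c3@8, authorship ...1.2..3.
After op 3 (move_right): buffer="mkkslspksa" (len 10), cursors c1@4 c2@6 c3@9, authorship ...1.2..3.
After op 4 (delete): buffer="mkklpka" (len 7), cursors c1@3 c2@4 c3@6, authorship .......
After op 5 (add_cursor(0)): buffer="mkklpka" (len 7), cursors c4@0 c1@3 c2@4 c3@6, authorship .......
After op 6 (delete): buffer="mkpa" (len 4), cursors c4@0 c1@2 c2@2 c3@3, authorship ....
After op 7 (delete): buffer="a" (len 1), cursors c1@0 c2@0 c3@0 c4@0, authorship .
After op 8 (insert('p')): buffer="ppppa" (len 5), cursors c1@4 c2@4 c3@4 c4@4, authorship 1234.
Authorship (.=original, N=cursor N): 1 2 3 4 .
Index 2: author = 3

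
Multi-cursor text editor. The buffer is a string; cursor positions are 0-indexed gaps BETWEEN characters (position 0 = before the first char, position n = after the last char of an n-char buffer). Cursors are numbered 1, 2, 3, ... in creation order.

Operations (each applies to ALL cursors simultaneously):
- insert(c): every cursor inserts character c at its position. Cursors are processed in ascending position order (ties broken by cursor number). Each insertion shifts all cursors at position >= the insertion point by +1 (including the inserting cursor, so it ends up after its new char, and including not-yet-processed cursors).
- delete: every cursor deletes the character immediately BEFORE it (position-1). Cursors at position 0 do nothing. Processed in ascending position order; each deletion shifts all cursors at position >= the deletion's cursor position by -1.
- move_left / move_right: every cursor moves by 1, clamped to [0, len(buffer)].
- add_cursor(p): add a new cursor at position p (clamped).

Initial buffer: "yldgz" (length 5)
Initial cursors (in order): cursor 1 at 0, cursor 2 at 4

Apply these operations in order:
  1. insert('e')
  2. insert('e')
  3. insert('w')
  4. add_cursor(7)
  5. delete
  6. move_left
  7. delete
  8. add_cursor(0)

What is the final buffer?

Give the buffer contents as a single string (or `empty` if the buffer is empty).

After op 1 (insert('e')): buffer="eyldgez" (len 7), cursors c1@1 c2@6, authorship 1....2.
After op 2 (insert('e')): buffer="eeyldgeez" (len 9), cursors c1@2 c2@8, authorship 11....22.
After op 3 (insert('w')): buffer="eewyldgeewz" (len 11), cursors c1@3 c2@10, authorship 111....222.
After op 4 (add_cursor(7)): buffer="eewyldgeewz" (len 11), cursors c1@3 c3@7 c2@10, authorship 111....222.
After op 5 (delete): buffer="eeyldeez" (len 8), cursors c1@2 c3@5 c2@7, authorship 11...22.
After op 6 (move_left): buffer="eeyldeez" (len 8), cursors c1@1 c3@4 c2@6, authorship 11...22.
After op 7 (delete): buffer="eydez" (len 5), cursors c1@0 c3@2 c2@3, authorship 1..2.
After op 8 (add_cursor(0)): buffer="eydez" (len 5), cursors c1@0 c4@0 c3@2 c2@3, authorship 1..2.

Answer: eydez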